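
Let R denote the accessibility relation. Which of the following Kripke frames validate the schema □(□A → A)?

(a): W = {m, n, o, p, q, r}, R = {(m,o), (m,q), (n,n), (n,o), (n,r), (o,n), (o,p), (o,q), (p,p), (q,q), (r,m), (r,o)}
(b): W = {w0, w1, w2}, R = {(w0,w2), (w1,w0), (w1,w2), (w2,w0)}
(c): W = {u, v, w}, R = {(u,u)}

The schema corresponds to shift-reflexivity: ∀x ∀y (Rxy → Ryy).
(a): fails — Rnr but not Rrr.
(b): fails — Rw1w2 but not Rw2w2.
(c): condition met.
Valid on: (c).

(c)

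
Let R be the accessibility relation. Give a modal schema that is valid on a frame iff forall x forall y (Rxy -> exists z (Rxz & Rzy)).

□□p → □p

This is density; the standard corresponding axiom is C4: □□p → □p.
Suppose □□p→□p is valid. Take Rxy and set V(p)={w : xR²w}. Then □□p at x, so □p at x, so p at y, i.e. ∃z(Rxz∧Rzy).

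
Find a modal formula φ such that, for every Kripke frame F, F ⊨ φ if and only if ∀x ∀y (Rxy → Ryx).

The condition is symmetry. The B schema q → □◇q defines it.
Suppose q→□◇q is valid. Take Rxy and set V(q)={x}. Then q at x, so □◇q at x, so ◇q at y, so some z with Ryz has q; z=x, i.e. Ryx.

q → □◇q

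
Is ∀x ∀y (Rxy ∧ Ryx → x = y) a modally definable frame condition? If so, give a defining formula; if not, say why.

If a class were modally definable it would be closed under surjective bounded morphisms (Goldblatt–Thomason).
The 4-cycle (worlds w0,w1,w2,w3 with w0→w1→w2→w3→w0) is antisymmetric. Sending even-indexed worlds to • and odd-indexed worlds to ∘ is a surjective bounded morphism onto the two-world frame with •↔∘, which is not antisymmetric.
So the class is not modally definable.

No — not modally definable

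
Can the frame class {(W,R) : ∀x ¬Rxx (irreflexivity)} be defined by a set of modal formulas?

If a class were modally definable it would be closed under surjective bounded morphisms (Goldblatt–Thomason).
The 4-cycle (worlds w0,w1,w2,w3 with w0→w1→w2→w3→w0) is irreflexive, and the map sending every world to a single reflexive point • is a surjective bounded morphism (forth: every edge maps to (•,•); back: every world has a successor). So any modal formula valid on the 4-cycle is also valid on the reflexive point, which is not irreflexive.
Hence irreflexivity is not modally definable.

Not modally definable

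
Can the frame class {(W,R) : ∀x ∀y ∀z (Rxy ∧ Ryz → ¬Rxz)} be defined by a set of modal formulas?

Any modally definable frame class is closed under surjective bounded morphisms.
The 3-cycle (worlds w0,w1,w2 with w0→w1→w2→w0) is intransitive. Mapping every world to a single reflexive point • is a surjective bounded morphism; the reflexive point is not intransitive (R••∧R•• but R••).
Hence intransitivity is not modally definable.

Not modally definable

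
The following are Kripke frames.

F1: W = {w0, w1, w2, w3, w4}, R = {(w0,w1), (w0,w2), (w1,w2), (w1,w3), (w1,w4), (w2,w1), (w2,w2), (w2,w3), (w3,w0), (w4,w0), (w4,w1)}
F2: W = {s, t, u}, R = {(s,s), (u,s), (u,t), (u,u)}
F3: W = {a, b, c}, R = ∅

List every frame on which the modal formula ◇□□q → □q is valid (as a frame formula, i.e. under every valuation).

The schema corresponds to a generalized confluence (Geach) condition: ∀x ∀y ∀z ((xRy ∧ xRz) → ∃w (yR²w ∧ z = w)).
F1: fails — w1Rw3, w1Rw3 but no w with w3R²w and w3=w.
F2: fails — uRs, uRt but no w with sR²w and t=w.
F3: ✓.

F3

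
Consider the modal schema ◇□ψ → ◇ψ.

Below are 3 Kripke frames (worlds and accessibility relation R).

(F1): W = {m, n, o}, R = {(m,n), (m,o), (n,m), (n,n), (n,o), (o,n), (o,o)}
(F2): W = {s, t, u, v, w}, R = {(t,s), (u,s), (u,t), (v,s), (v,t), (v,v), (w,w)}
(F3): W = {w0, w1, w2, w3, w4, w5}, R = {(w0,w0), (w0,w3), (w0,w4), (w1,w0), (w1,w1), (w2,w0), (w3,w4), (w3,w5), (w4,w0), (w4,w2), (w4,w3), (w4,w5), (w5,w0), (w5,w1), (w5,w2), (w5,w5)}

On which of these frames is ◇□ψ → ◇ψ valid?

This is the axiom for a generalized confluence (Geach) condition; its first-order frame correspondent is ∀x ∀y (xRy → ∃w (yRw ∧ xRw)).
(F1): holds.
(F2): fails — tRs but no w* with sRw* and tRw*.
(F3): holds.
Valid on: (F1), (F3).

(F1), (F3)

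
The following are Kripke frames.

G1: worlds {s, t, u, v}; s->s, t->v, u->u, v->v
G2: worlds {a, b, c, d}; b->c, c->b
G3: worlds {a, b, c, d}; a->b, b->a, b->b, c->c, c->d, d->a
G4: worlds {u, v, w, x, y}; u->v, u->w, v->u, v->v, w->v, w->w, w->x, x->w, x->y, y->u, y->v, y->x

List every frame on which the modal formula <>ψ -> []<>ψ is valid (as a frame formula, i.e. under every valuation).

Frame correspondent (Sahlqvist): forall x forall y forall z (Rxy & Rxz -> Ryz) — i.e. the Euclidean property.
G1: condition met.
G2: fails — Rbc and Rbc but not Rcc.
G3: fails — Rba and Rba but not Raa.
G4: fails — Ruv and Ruw but not Rvw.

G1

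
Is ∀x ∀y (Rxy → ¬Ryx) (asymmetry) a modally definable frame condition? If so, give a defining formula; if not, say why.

Not definable by any modal formula

Modal frame validity is preserved under surjective bounded morphisms.
The 5-cycle (worlds s,t,u,v,w with s→t→u→v→w→s) is asymmetric. Mapping every world to a single reflexive point • is a surjective bounded morphism, and the reflexive point is not asymmetric (R•• but asymmetry requires ¬R••).
So no modal formula (or set of formulas) defines exactly the asymmetric frames.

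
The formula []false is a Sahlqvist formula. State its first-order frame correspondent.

emptiness of R

□⊥ is valid iff no world has any successor (otherwise □⊥ fails at any world with one).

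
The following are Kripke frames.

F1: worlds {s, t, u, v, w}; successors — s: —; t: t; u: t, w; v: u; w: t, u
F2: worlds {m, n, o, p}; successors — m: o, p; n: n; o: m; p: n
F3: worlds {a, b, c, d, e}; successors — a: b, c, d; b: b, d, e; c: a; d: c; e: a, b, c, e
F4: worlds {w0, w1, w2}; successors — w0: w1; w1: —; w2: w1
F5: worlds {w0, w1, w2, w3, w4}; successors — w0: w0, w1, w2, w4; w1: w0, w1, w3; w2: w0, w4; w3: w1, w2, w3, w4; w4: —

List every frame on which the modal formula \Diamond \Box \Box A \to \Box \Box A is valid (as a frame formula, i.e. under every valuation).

This is the axiom for a generalized confluence (Geach) condition; its first-order frame correspondent is \forall x \forall y \forall z ((xRy \wedge x R^2 z) \to \exists w (y R^2 w \wedge z = w)).
F1: fails — uRt, uR²u but no w* with tR²w* and u=w*.
F2: fails — mRo, mR²m but no w with oR²w and m=w.
F3: fails — aRc, aR²a but no w with cR²w and a=w.
F4: satisfies the condition.
F5: fails — w0Rw2, w0R²w3 but no w with w2R²w and w3=w.
Valid on: F4.

F4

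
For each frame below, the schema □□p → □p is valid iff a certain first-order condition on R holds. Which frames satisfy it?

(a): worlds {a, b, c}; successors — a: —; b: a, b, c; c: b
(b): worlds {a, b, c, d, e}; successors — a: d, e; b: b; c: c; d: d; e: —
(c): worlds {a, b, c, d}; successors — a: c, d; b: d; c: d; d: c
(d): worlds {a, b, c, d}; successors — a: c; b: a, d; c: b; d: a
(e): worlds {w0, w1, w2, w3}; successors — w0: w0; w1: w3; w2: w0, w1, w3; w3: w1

(a)

The schema corresponds to density: ∀x ∀y (Rxy → ∃z (Rxz ∧ Rzy)).
(a): ✓.
(b): fails — Rae but no z with Raz and Rze.
(c): fails — Rcd but no z with Rcz and Rzd.
(d): fails — Rcb but no z with Rcz and Rzb.
(e): fails — Rw3w1 but no z with Rw3z and Rzw1.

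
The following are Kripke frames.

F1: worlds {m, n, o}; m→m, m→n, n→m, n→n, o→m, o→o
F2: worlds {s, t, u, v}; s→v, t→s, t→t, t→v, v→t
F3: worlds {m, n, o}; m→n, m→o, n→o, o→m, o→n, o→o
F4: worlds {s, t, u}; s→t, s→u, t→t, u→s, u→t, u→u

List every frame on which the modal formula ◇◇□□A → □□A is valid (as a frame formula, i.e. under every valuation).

Frame correspondent (Sahlqvist): ∀x ∀y ∀z ((xR²y ∧ xR²z) → ∃w (yR²w ∧ z = w)) — i.e. a generalized confluence (Geach) condition.
F1: fails — oR²m, oR²o but no w with mR²w and o=w.
F2: fails — tR²s, tR²s but no w with sR²w and s=w.
F3: condition met.
F4: fails — sR²t, sR²s but no w with tR²w and s=w.
Valid on: F3.

F3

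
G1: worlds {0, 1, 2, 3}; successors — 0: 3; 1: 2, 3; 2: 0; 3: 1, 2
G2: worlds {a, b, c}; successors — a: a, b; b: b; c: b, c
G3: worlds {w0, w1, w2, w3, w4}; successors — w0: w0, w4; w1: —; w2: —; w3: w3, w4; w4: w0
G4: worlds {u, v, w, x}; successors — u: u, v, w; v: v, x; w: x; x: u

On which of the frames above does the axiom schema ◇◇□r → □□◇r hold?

The schema corresponds to a generalized confluence (Geach) condition: ∀x ∀y ∀z ((xR²y ∧ xR²z) → ∃w (yRw ∧ zRw)).
G1: fails — 0R²1, 0R²2 but no w with 1Rw and 2Rw.
G2: satisfies the condition.
G3: fails — w3R²w3, w3R²w4 but no w with w3Rw and w4Rw.
G4: fails — uR²u, uR²w but no t with uRt and wRt.

G2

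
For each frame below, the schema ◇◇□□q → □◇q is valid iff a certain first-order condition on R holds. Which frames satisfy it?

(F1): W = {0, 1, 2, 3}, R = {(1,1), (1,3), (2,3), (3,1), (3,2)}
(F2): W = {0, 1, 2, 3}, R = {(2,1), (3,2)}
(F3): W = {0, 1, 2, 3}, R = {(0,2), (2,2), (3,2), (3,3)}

The schema corresponds to a generalized confluence (Geach) condition: ∀x ∀y ∀z ((xR²y ∧ xRz) → ∃w (yR²w ∧ zRw)).
(F1): satisfies the condition.
(F2): fails — 3R²1, 3R2 but no w with 1R²w and 2Rw.
(F3): satisfies the condition.

(F1), (F3)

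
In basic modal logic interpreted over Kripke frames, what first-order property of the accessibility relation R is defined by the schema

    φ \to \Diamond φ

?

Reflexivity

Equivalently (dual form): □φ → φ.
Suppose □φ→φ is valid. At any x set V(φ)={w : Rxw}. Then □φ holds at x, so φ holds at x, i.e. Rxx.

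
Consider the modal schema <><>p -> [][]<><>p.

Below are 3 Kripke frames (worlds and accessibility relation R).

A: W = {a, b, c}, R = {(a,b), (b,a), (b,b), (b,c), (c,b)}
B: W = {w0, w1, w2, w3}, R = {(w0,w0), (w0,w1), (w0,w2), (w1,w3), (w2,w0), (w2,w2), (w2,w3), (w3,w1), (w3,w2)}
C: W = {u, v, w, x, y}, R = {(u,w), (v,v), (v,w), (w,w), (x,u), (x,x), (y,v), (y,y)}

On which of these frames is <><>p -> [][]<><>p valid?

Frame correspondent (Sahlqvist): forall x forall y forall z ((x R^2 y & x R^2 z) -> exists w (y = w & z R^2 w)) — i.e. a generalized confluence (Geach) condition.
A: condition met.
B: fails — w0R²w0, w0R²w1 but no w with w0=w and w1R²w.
C: fails — vR²v, vR²w but no t with v=t and wR²t.

A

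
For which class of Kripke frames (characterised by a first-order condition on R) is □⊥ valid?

This schema is the Ver axiom.
Its frame correspondent is emptiness of R — ∀x ∀y ¬Rxy.

emptiness of R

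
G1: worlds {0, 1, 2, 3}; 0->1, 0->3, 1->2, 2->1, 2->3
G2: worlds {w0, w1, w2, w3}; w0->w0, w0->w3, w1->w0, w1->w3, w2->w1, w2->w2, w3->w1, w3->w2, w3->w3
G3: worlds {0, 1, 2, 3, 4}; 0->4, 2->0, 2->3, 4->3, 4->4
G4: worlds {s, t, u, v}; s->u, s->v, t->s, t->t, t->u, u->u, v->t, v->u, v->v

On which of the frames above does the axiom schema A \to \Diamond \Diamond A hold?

G2

Frame correspondent (Sahlqvist): \forall x \exists w (x = w \wedge x R^2 w) — i.e. a generalized confluence (Geach) condition.
G1: fails — at 0 but no w with 0=w and 0R²w.
G2: condition met.
G3: fails — at 0 but no w with 0=w and 0R²w.
G4: fails — at s but no w with s=w and sR²w.
Valid on: G2.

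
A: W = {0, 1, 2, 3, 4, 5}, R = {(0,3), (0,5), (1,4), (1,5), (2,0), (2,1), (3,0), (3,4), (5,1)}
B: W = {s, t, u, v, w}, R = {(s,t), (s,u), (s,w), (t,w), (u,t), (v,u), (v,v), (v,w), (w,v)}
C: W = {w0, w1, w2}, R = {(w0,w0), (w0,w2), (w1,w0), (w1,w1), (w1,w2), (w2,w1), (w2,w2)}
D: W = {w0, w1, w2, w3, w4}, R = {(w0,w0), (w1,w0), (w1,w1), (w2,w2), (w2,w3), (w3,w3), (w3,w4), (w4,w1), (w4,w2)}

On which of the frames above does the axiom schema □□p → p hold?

C

Frame correspondent (Sahlqvist): ∀x ∃w (xR²w ∧ x = w) — i.e. a generalized confluence (Geach) condition.
A: fails — at 2 but no w with 2R²w and 2=w.
B: fails — at s but no w* with sR²w* and s=w*.
C: holds.
D: fails — at w4 but no w with w4R²w and w4=w.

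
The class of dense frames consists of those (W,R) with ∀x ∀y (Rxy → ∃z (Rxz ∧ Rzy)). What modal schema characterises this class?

The condition is density. The C4 schema □□p → □p defines it.
Suppose □□p→□p is valid. Take Rxy and set V(p)={w : xR²w}. Then □□p at x, so □p at x, so p at y, i.e. ∃z(Rxz∧Rzy).

□□p → □p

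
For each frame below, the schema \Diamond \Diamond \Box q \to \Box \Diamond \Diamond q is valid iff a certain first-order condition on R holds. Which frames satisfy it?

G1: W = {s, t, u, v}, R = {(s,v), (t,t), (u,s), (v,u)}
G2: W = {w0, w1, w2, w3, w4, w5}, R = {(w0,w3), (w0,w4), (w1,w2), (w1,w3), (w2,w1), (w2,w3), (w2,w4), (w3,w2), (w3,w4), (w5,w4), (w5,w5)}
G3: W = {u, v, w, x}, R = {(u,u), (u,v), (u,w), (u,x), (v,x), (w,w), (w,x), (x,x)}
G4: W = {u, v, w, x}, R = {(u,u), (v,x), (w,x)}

G1, G3, G4

This is the axiom for a generalized confluence (Geach) condition; its first-order frame correspondent is \forall x \forall y \forall z ((x R^2 y \wedge xRz) \to \exists w (yRw \wedge z R^2 w)).
G1: ✓.
G2: fails — w0R²w2, w0Rw4 but no w with w2Rw and w4R²w.
G3: ✓.
G4: ✓.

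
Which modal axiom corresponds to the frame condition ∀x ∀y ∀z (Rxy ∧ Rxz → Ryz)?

◇q → □◇q

A defining formula is ◇q → □◇q (the 5 axiom).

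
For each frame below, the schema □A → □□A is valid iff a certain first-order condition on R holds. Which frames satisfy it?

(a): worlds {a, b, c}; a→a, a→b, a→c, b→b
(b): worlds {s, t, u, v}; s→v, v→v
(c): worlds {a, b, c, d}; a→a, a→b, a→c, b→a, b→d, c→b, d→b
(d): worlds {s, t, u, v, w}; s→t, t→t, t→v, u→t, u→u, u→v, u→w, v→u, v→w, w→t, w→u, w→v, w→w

(a), (b)

The schema corresponds to transitivity: ∀x ∀y ∀z (Rxy ∧ Ryz → Rxz).
(a): satisfies the condition.
(b): satisfies the condition.
(c): fails — Rab and Rbd but not Rad.
(d): fails — Rtv and Rvw but not Rtw.
Valid on: (a), (b).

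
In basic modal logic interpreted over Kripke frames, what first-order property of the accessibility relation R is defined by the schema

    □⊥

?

□⊥ is valid iff no world has any successor (otherwise □⊥ fails at any world with one).
The converse is a direct semantic check.
Frame condition: ∀x ∀y ¬Rxy.

emptiness of R: ∀x ∀y ¬Rxy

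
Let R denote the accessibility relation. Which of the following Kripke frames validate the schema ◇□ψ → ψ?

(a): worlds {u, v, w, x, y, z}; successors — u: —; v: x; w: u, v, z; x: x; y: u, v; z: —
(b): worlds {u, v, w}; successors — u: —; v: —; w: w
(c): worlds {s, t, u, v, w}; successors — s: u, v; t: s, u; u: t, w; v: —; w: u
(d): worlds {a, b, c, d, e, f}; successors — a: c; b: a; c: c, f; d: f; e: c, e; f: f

(b)

The schema corresponds to symmetry: ∀x ∀y (Rxy → Ryx).
(a): fails — Rwu but not Ruw.
(b): ✓.
(c): fails — Rts but not Rst.
(d): fails — Rcf but not Rfc.
Valid on: (b).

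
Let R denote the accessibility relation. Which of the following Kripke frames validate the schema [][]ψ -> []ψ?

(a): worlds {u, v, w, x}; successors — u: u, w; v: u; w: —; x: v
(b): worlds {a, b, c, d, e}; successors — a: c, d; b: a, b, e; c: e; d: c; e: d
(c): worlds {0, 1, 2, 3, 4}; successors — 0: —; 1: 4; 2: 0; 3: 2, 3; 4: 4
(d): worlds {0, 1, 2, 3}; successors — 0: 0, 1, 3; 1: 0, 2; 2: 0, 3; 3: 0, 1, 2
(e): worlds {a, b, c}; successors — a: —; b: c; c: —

This is the axiom for density; its first-order frame correspondent is forall x forall y (Rxy -> exists z (Rxz & Rzy)).
(a): fails — Rxv but no z with Rxz and Rzv.
(b): fails — Rdc but no z with Rdz and Rzc.
(c): fails — R20 but no z with R2z and Rz0.
(d): fails — R12 but no z with R1z and Rz2.
(e): fails — Rbc but no z with Rbz and Rzc.

none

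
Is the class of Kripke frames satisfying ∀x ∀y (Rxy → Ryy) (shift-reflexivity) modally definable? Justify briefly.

Yes — defined by □(□q → q)

The condition is shift-reflexivity. A defining modal formula is □(□q → q).
Suppose □(□q→q) is valid. Take Rxy and set V(q)={w : Ryw}. Then at y, □q holds; since □(□q→q) at x, □q→q at y, so q at y, i.e. Ryy.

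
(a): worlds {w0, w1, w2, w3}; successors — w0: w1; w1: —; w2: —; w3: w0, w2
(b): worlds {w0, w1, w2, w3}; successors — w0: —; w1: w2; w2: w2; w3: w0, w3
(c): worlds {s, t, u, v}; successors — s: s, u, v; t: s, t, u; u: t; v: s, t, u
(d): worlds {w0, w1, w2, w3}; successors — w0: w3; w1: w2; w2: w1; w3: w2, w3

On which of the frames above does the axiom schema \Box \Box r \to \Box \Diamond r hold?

This is the axiom for a generalized confluence (Geach) condition; its first-order frame correspondent is \forall x \forall z (xRz \to \exists w (x R^2 w \wedge zRw)).
(a): fails — w0Rw1 but no w with w0R²w and w1Rw.
(b): fails — w3Rw0 but no w with w3R²w and w0Rw.
(c): satisfies the condition.
(d): satisfies the condition.

(c), (d)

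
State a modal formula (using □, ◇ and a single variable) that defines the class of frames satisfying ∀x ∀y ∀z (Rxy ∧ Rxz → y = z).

A defining formula is ◇q → □q (the CD axiom).
Suppose ◇q→□q is valid. Take Rxy, Rxz and set V(q)={y}. Then ◇q at x, so □q at x, so q at z, i.e. z=y.

◇q → □q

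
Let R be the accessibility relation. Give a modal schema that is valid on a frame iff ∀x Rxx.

A defining formula is □q → q (the T axiom).
Suppose □q→q is valid. At any x set V(q)={w : Rxw}. Then □q holds at x, so q holds at x, i.e. Rxx.

□q → q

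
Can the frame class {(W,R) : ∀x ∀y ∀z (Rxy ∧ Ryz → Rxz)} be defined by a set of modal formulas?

Definable; □p → □□p defines it

The condition is transitivity. A defining modal formula is □p → □□p.
Suppose □p→□□p is valid. Take Rxy, Ryz and set V(p)={w : Rxw}. Then □p at x, so □□p at x, so □p at y, so p at z, i.e. Rxz.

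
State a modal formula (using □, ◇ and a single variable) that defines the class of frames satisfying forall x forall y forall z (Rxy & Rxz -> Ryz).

The condition is the Euclidean property. The 5 schema ◇ψ → □◇ψ defines it.

◇ψ → □◇ψ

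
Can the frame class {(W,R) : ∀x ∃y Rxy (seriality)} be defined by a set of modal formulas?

Definable; □r → ◇r defines it

Yes: it is seriality, defined by the D schema □r → ◇r.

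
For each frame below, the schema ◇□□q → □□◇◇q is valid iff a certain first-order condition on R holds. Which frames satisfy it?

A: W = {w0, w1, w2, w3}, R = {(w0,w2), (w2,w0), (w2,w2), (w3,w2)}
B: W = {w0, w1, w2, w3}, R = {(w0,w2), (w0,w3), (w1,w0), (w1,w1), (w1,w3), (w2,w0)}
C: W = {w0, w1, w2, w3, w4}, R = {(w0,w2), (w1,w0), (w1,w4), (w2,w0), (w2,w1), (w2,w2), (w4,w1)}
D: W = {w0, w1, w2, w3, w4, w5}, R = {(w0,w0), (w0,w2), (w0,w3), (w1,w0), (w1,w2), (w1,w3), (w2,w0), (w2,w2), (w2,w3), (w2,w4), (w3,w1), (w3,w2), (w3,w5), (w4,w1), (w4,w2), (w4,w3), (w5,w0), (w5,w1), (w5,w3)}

A, D

Frame correspondent (Sahlqvist): ∀x ∀y ∀z ((xRy ∧ xR²z) → ∃w (yR²w ∧ zR²w)) — i.e. a generalized confluence (Geach) condition.
A: ✓.
B: fails — w0Rw2, w0R²w0 but no w with w2R²w and w0R²w.
C: fails — w1Rw4, w1R²w1 but no w with w4R²w and w1R²w.
D: ✓.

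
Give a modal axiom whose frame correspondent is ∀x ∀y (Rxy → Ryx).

r → □◇r

This is symmetry; the standard corresponding axiom is B: r → □◇r.
Suppose r→□◇r is valid. Take Rxy and set V(r)={x}. Then r at x, so □◇r at x, so ◇r at y, so some z with Ryz has r; z=x, i.e. Ryx.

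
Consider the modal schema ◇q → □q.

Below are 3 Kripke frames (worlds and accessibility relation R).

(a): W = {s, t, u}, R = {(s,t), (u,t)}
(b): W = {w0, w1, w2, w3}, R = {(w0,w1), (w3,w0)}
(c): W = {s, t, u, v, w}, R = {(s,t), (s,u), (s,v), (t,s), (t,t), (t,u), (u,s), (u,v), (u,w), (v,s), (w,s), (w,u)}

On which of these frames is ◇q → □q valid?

(a), (b)

The schema corresponds to partial functionality: ∀x ∀y ∀z (Rxy ∧ Rxz → y = z).
(a): ✓.
(b): ✓.
(c): fails — s sees both t and u.
Valid on: (a), (b).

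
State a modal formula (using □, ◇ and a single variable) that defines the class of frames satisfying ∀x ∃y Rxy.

A defining formula is □r → ◇r (the D axiom).
Suppose □r→◇r is valid. At any x set V(r)=W. Then □r at x, so ◇r at x, so x has a successor.

□r → ◇r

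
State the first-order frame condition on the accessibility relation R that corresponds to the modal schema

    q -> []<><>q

forall x forall z (xRz -> exists w (x = w & z R^2 w))

This is a Sahlqvist (Geach-type) schema ◇^0□^0q → □^1◇^2q.
Minimal-valuation argument: fix x; take any y with xR^0y and any z with xR^1z. Set V(q) to the set of worlds R-reachable from y in exactly 0 steps. Then □^0q holds at y, so the antecedent holds at x; validity forces ◇^2q at z, giving a w with zR^2w and yR^0w.
First-order correspondent: forall x forall z (xRz -> exists w (x = w & z R^2 w)).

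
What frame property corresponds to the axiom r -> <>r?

Equivalently (dual form): □r → r.
Suppose □r→r is valid. At any x set V(r)={w : Rxw}. Then □r holds at x, so r holds at x, i.e. Rxx.

reflexivity: forall x Rxx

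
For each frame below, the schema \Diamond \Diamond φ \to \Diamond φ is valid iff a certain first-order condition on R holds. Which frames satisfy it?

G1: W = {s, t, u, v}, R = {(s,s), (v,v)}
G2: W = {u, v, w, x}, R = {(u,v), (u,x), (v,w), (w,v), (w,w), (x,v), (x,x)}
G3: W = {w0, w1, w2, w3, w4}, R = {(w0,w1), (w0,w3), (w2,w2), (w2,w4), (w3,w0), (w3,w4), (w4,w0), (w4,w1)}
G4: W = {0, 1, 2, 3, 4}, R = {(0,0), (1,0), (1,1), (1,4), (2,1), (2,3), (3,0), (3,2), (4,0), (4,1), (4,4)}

G1

The schema corresponds to transitivity: \forall x \forall y \forall z (Rxy \wedge Ryz \to Rxz).
G1: ✓.
G2: fails — Ruv and Rvw but not Ruw.
G3: fails — Rw2w4 and Rw4w1 but not Rw2w1.
G4: fails — R32 and R23 but not R33.
Valid on: G1.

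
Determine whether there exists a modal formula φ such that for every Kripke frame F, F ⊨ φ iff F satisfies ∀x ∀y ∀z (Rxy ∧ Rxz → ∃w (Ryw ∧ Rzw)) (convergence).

Yes, by ◇□q → □◇q

This is a Sahlqvist condition; the .2 axiom ◇□q → □◇q defines it.
Suppose ◇□q→□◇q is valid. Take Rxy, Rxz and set V(q)={w : Ryw}. Then □q at y so ◇□q at x, so □◇q at x, so ◇q at z, giving w with Rzw and Ryw.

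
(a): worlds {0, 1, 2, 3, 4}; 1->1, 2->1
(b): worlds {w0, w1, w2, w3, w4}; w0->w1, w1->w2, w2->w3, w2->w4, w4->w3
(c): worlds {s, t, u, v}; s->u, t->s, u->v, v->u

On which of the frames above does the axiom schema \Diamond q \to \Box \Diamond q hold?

Frame correspondent (Sahlqvist): \forall x \forall y \forall z (Rxy \wedge Rxz \to Ryz) — i.e. the Euclidean property.
(a): holds.
(b): fails — Rw0w1 and Rw0w1 but not Rw1w1.
(c): fails — Rsu and Rsu but not Ruu.

(a)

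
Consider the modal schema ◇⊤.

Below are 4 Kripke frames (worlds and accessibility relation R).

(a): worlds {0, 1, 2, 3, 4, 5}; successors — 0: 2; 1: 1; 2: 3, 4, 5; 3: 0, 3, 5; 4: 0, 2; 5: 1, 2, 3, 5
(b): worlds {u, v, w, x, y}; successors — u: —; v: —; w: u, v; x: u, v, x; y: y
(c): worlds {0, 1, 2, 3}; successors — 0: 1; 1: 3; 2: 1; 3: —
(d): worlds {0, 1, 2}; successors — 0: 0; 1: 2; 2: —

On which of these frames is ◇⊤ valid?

This is the axiom for seriality; its first-order frame correspondent is ∀x ∃y Rxy.
(a): holds.
(b): fails — world u has no successor.
(c): fails — world 3 has no successor.
(d): fails — world 2 has no successor.

(a)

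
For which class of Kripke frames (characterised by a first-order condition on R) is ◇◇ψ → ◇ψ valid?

This is a form of the 4 axiom.
Its frame correspondent is transitivity — ∀x ∀y ∀z (Rxy ∧ Ryz → Rxz).

transitivity: ∀x ∀y ∀z (Rxy ∧ Ryz → Rxz)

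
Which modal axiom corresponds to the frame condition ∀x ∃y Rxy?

□r → ◇r

The condition is seriality. The D schema □r → ◇r defines it.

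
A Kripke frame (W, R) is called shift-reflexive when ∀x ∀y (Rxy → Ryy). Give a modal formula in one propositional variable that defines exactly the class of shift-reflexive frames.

The condition is shift-reflexivity. The T□ schema □(□r → r) defines it.
Suppose □(□r→r) is valid. Take Rxy and set V(r)={w : Ryw}. Then at y, □r holds; since □(□r→r) at x, □r→r at y, so r at y, i.e. Ryy.

□(□r → r)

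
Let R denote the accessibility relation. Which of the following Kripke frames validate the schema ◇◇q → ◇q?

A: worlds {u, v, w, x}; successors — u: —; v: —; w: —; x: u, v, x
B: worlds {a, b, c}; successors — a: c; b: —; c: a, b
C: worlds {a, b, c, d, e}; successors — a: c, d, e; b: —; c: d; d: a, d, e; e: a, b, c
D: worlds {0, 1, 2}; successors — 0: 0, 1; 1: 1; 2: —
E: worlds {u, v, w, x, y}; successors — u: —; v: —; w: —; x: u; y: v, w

The schema corresponds to transitivity: ∀x ∀y ∀z (Rxy ∧ Ryz → Rxz).
A: holds.
B: fails — Rac and Rca but not Raa.
C: fails — Rde and Reb but not Rdb.
D: holds.
E: holds.

A, D, E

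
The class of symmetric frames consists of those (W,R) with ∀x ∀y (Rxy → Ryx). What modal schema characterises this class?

q → □◇q

This is symmetry; the standard corresponding axiom is B: q → □◇q.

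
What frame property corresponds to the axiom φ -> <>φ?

Reflexivity

Equivalently (dual form): □φ → φ.
Suppose □φ→φ is valid. At any x set V(φ)={w : Rxw}. Then □φ holds at x, so φ holds at x, i.e. Rxx.
The converse is a direct semantic check.
So the correspondent is reflexivity.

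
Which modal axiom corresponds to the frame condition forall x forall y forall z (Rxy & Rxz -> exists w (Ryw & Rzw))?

A defining formula is ◇□ψ → □◇ψ (the .2 axiom).
Suppose ◇□ψ→□◇ψ is valid. Take Rxy, Rxz and set V(ψ)={w : Ryw}. Then □ψ at y so ◇□ψ at x, so □◇ψ at x, so ◇ψ at z, giving w with Rzw and Ryw.

◇□ψ → □◇ψ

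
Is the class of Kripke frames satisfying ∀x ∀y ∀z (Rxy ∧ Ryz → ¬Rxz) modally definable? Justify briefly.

If a class were modally definable it would be closed under surjective bounded morphisms (Goldblatt–Thomason).
The 5-cycle (worlds 0,1,2,3,4 with 0→1→2→3→4→0) is intransitive. Mapping every world to a single reflexive point • is a surjective bounded morphism; the reflexive point is not intransitive (R••∧R•• but R••).
Hence intransitivity is not modally definable.

No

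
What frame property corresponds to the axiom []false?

Emptiness of R

□⊥ is valid iff no world has any successor (otherwise □⊥ fails at any world with one).
Conversely, on a frame with emptiness of R the schema holds at every world under every valuation.
So the correspondent is emptiness of R.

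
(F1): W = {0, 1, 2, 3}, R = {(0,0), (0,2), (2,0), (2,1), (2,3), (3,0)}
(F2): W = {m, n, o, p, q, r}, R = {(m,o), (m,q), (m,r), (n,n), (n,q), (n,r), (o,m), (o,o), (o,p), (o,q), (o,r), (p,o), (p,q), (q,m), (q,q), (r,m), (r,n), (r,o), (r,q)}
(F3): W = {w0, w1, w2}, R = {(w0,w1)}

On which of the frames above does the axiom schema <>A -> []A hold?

This is the axiom for partial functionality; its first-order frame correspondent is forall x forall y forall z (Rxy & Rxz -> y = z).
(F1): fails — 0 sees both 0 and 2.
(F2): fails — m sees both o and q.
(F3): condition met.
Valid on: (F3).

(F3)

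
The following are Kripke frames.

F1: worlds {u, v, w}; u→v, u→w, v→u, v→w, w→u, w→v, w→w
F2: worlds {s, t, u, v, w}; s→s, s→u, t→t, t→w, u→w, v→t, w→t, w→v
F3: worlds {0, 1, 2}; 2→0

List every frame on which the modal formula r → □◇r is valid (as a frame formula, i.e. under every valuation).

F1

The schema corresponds to symmetry: ∀x ∀y (Rxy → Ryx).
F1: holds.
F2: fails — Ruw but not Rwu.
F3: fails — R20 but not R02.
Valid on: F1.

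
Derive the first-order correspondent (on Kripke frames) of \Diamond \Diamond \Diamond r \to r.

\forall x \forall y (x R^3 y \to \exists w (y = w \wedge x = w))

This is a Sahlqvist (Geach-type) schema ◇^3□^0r → □^0◇^0r.
Minimal-valuation argument: fix x; take any y with xR^3y and any z with xR^0z. Set V(r) to the set of worlds R-reachable from y in exactly 0 steps. Then □^0r holds at y, so the antecedent holds at x; validity forces ◇^0r at z, giving a w with zR^0w and yR^0w.
First-order correspondent: \forall x \forall y (x R^3 y \to \exists w (y = w \wedge x = w)).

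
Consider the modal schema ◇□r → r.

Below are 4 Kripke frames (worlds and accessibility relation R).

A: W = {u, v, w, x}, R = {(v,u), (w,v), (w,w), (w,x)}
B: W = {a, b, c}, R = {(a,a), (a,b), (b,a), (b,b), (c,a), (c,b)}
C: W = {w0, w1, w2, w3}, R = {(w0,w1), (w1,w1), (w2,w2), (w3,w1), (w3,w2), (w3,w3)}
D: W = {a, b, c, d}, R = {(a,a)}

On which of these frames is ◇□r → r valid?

This is the axiom for symmetry; its first-order frame correspondent is ∀x ∀y (Rxy → Ryx).
A: fails — Rvu but not Ruv.
B: fails — Rcb but not Rbc.
C: fails — Rw3w2 but not Rw2w3.
D: condition met.
Valid on: D.

D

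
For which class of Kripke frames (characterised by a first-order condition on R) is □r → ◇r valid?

Suppose □r→◇r is valid. At any x set V(r)=W. Then □r at x, so ◇r at x, so x has a successor.
Conversely, on a frame with seriality the schema holds at every world under every valuation.
So the correspondent is seriality.

Seriality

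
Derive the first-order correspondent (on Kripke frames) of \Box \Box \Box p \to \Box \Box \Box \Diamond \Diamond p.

This is a Sahlqvist (Geach-type) schema ◇^0□^3p → □^3◇^2p.
Minimal-valuation argument: fix x; take any y with xR^0y and any z with xR^3z. Set V(p) to the set of worlds R-reachable from y in exactly 3 steps. Then □^3p holds at y, so the antecedent holds at x; validity forces ◇^2p at z, giving a w with zR^2w and yR^3w.
First-order correspondent: \forall x \forall z (x R^3 z \to \exists w (x R^3 w \wedge z R^2 w)).

\forall x \forall z (x R^3 z \to \exists w (x R^3 w \wedge z R^2 w))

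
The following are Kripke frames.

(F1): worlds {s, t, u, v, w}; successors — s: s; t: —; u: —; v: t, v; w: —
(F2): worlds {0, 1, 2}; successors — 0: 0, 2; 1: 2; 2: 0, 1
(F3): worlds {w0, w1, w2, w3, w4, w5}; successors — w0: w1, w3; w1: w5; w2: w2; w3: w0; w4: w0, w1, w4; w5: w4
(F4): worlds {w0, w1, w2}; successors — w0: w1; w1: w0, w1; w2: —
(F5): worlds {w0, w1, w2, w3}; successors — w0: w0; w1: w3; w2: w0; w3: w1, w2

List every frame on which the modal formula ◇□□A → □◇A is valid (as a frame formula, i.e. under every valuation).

(F4)

This is the axiom for a generalized confluence (Geach) condition; its first-order frame correspondent is ∀x ∀y ∀z ((xRy ∧ xRz) → ∃w (yR²w ∧ zRw)).
(F1): fails — vRt, vRt but no w* with tR²w* and tRw*.
(F2): fails — 2R1, 2R1 but no w with 1R²w and 1Rw.
(F3): fails — w0Rw1, w0Rw1 but no w with w1R²w and w1Rw.
(F4): satisfies the condition.
(F5): fails — w1Rw3, w1Rw3 but no w with w3R²w and w3Rw.
Valid on: (F4).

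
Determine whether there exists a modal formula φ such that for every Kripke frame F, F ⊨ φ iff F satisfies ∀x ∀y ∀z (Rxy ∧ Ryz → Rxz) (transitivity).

Yes: it is transitivity, defined by the 4 schema □r → □□r.
Suppose □r→□□r is valid. Take Rxy, Ryz and set V(r)={w : Rxw}. Then □r at x, so □□r at x, so □r at y, so r at z, i.e. Rxz.

Yes, by □r → □□r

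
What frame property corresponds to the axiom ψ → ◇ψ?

Replacing ψ by ¬ψ and contraposing gives the equivalent schema □ψ → ψ.
Suppose □ψ→ψ is valid. At any x set V(ψ)={w : Rxw}. Then □ψ holds at x, so ψ holds at x, i.e. Rxx.

reflexivity: ∀x Rxx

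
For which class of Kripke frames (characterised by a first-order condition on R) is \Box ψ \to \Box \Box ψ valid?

This schema is the 4 axiom.
It corresponds to transitivity: \forall x \forall y \forall z (Rxy \wedge Ryz \to Rxz).

transitivity: \forall x \forall y \forall z (Rxy \wedge Ryz \to Rxz)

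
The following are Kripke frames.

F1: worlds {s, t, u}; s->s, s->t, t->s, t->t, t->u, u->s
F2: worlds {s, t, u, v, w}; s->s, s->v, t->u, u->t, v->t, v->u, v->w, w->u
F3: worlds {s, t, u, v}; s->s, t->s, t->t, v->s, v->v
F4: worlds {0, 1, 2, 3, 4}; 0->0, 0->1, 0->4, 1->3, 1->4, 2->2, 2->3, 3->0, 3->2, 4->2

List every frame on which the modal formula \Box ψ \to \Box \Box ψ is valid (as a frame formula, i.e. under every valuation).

F3

Frame correspondent (Sahlqvist): \forall x \forall y \forall z (Rxy \wedge Ryz \to Rxz) — i.e. transitivity.
F1: fails — Rus and Rst but not Rut.
F2: fails — Rwu and Rut but not Rwt.
F3: satisfies the condition.
F4: fails — R32 and R23 but not R33.
Valid on: F3.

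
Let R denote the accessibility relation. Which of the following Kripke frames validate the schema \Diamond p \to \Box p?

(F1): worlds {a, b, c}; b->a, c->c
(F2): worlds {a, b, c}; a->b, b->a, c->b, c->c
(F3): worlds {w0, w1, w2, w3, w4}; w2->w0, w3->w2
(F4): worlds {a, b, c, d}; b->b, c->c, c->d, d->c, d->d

(F1), (F3)

Frame correspondent (Sahlqvist): \forall x \forall y \forall z (Rxy \wedge Rxz \to y = z) — i.e. partial functionality.
(F1): condition met.
(F2): fails — c sees both b and c.
(F3): condition met.
(F4): fails — c sees both c and d.
Valid on: (F1), (F3).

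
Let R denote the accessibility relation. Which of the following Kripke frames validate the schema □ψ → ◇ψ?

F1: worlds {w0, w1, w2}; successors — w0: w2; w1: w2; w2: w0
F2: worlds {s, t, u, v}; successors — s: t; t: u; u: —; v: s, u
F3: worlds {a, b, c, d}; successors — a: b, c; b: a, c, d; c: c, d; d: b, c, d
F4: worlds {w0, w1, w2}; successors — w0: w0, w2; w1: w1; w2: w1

F1, F3, F4

Frame correspondent (Sahlqvist): ∀x ∃y Rxy — i.e. seriality.
F1: holds.
F2: fails — world u has no successor.
F3: holds.
F4: holds.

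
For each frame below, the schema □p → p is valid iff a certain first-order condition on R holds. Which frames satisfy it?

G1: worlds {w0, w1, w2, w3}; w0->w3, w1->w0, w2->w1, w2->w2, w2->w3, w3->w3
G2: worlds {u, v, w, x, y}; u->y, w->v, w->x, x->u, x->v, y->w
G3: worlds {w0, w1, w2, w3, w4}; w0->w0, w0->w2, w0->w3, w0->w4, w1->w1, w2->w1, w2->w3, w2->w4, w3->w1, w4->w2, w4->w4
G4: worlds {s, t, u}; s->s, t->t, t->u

none

Frame correspondent (Sahlqvist): ∀x Rxx — i.e. reflexivity.
G1: fails — world w0 does not see itself.
G2: fails — world u does not see itself.
G3: fails — world w2 does not see itself.
G4: fails — world u does not see itself.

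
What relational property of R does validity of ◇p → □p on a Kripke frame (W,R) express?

Partial functionality

Suppose ◇p→□p is valid. Take Rxy, Rxz and set V(p)={y}. Then ◇p at x, so □p at x, so p at z, i.e. z=y.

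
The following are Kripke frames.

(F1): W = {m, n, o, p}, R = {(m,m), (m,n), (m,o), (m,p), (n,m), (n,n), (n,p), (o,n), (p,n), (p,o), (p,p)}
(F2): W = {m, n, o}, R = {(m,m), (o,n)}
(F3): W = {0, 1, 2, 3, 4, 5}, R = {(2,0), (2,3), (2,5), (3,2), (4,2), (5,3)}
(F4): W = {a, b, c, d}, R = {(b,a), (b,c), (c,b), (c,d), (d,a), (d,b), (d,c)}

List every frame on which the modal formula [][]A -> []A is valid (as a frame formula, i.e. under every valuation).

This is the axiom for density; its first-order frame correspondent is forall x forall y (Rxy -> exists z (Rxz & Rzy)).
(F1): condition met.
(F2): fails — Ron but no z with Roz and Rzn.
(F3): fails — R32 but no z with R3z and Rz2.
(F4): fails — Rbc but no z with Rbz and Rzc.

(F1)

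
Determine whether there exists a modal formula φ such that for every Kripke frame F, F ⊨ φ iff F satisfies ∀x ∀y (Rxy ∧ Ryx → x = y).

Not definable by any modal formula

Any modally definable frame class is closed under surjective bounded morphisms.
The 8-cycle (worlds s,t,u,v,w,x,y,z with s→t→u→v→w→x→y→z→s) is antisymmetric. Sending even-indexed worlds to s and odd-indexed worlds to t is a surjective bounded morphism onto the two-world frame with s↔t, which is not antisymmetric.
So the class is not modally definable.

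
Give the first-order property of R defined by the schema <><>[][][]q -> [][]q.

This is a Sahlqvist (Geach-type) schema ◇^2□^3q → □^2◇^0q.
First-order correspondent: forall x forall y forall z ((x R^2 y & x R^2 z) -> exists w (y R^3 w & z = w)).

forall x forall y forall z ((x R^2 y & x R^2 z) -> exists w (y R^3 w & z = w))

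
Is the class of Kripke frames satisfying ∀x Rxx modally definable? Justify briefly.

Definable; □p → p defines it

The condition is reflexivity. A defining modal formula is □p → p.
Suppose □p→p is valid. At any x set V(p)={w : Rxw}. Then □p holds at x, so p holds at x, i.e. Rxx.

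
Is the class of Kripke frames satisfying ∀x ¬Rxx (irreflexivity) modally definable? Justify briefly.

If a class were modally definable it would be closed under surjective bounded morphisms (Goldblatt–Thomason).
The 4-cycle (worlds 0,1,2,3 with 0→1→2→3→0) is irreflexive, and the map sending every world to a single reflexive point • is a surjective bounded morphism (forth: every edge maps to (•,•); back: every world has a successor). So any modal formula valid on the 4-cycle is also valid on the reflexive point, which is not irreflexive.
So no modal formula (or set of formulas) defines exactly the irreflexive frames.

Not modally definable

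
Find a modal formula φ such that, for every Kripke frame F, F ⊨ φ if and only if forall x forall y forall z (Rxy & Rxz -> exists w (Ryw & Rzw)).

◇□s → □◇s

A defining formula is ◇□s → □◇s (the .2 axiom).
Suppose ◇□s→□◇s is valid. Take Rxy, Rxz and set V(s)={w : Ryw}. Then □s at y so ◇□s at x, so □◇s at x, so ◇s at z, giving w with Rzw and Ryw.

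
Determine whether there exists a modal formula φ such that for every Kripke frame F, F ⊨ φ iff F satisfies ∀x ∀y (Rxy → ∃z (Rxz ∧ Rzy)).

Definable; □□q → □q defines it

This is a Sahlqvist condition; the C4 axiom □□q → □q defines it.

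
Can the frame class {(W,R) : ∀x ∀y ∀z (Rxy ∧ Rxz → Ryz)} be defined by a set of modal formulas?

This is a Sahlqvist condition; the 5 axiom ◇q → □◇q defines it.
Suppose ◇q→□◇q is valid. Take Rxy, Rxz and set V(q)={y}. Then ◇q at x, so □◇q at x, so ◇q at z, so some w with Rzw has q; w=y, i.e. Rzy. By symmetry of the argument, Ryz.

Yes, by ◇q → □◇q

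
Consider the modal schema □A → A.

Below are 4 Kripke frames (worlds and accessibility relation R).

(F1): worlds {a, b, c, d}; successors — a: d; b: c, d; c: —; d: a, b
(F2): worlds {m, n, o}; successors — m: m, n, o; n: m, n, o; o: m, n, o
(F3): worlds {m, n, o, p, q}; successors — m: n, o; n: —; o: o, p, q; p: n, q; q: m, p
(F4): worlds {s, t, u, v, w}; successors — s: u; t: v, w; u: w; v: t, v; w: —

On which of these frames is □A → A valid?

This is the axiom for reflexivity; its first-order frame correspondent is ∀x Rxx.
(F1): fails — world a does not see itself.
(F2): satisfies the condition.
(F3): fails — world m does not see itself.
(F4): fails — world s does not see itself.

(F2)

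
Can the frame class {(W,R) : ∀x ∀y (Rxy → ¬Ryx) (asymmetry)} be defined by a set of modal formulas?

If a class were modally definable it would be closed under surjective bounded morphisms (Goldblatt–Thomason).
The 4-cycle (worlds a,b,c,d with a→b→c→d→a) is asymmetric. Mapping every world to a single reflexive point • is a surjective bounded morphism, and the reflexive point is not asymmetric (R•• but asymmetry requires ¬R••).
So the class is not modally definable.

Not modally definable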